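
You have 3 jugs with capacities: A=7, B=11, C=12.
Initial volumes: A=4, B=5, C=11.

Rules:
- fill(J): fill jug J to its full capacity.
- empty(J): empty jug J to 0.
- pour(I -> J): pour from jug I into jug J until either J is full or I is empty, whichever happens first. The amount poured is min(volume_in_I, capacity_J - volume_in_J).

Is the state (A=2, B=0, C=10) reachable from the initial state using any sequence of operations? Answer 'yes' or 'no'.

Answer: yes

Derivation:
BFS from (A=4, B=5, C=11):
  1. pour(B -> A) -> (A=7 B=2 C=11)
  2. empty(A) -> (A=0 B=2 C=11)
  3. pour(B -> A) -> (A=2 B=0 C=11)
  4. fill(B) -> (A=2 B=11 C=11)
  5. pour(B -> C) -> (A=2 B=10 C=12)
  6. empty(C) -> (A=2 B=10 C=0)
  7. pour(B -> C) -> (A=2 B=0 C=10)
Target reached → yes.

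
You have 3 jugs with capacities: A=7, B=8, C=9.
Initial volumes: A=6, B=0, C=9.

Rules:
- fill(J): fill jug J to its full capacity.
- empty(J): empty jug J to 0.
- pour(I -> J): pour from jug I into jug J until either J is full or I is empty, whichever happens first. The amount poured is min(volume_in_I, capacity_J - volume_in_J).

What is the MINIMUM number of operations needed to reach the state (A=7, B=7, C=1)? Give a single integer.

Answer: 2

Derivation:
BFS from (A=6, B=0, C=9). One shortest path:
  1. pour(C -> B) -> (A=6 B=8 C=1)
  2. pour(B -> A) -> (A=7 B=7 C=1)
Reached target in 2 moves.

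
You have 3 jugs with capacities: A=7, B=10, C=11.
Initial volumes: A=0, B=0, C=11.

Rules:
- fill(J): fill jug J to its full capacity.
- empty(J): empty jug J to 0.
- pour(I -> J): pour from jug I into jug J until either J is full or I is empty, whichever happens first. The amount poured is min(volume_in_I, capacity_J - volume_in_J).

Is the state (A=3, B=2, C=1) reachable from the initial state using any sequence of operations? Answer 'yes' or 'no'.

BFS explored all 516 reachable states.
Reachable set includes: (0,0,0), (0,0,1), (0,0,2), (0,0,3), (0,0,4), (0,0,5), (0,0,6), (0,0,7), (0,0,8), (0,0,9), (0,0,10), (0,0,11) ...
Target (A=3, B=2, C=1) not in reachable set → no.

Answer: no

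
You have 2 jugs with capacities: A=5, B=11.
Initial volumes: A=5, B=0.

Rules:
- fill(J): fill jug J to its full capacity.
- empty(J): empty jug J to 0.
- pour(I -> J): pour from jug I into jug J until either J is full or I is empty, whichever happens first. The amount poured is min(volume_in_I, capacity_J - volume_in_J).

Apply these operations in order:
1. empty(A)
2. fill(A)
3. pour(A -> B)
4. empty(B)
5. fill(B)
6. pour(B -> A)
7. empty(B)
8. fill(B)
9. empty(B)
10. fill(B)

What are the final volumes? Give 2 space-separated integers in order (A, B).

Answer: 5 11

Derivation:
Step 1: empty(A) -> (A=0 B=0)
Step 2: fill(A) -> (A=5 B=0)
Step 3: pour(A -> B) -> (A=0 B=5)
Step 4: empty(B) -> (A=0 B=0)
Step 5: fill(B) -> (A=0 B=11)
Step 6: pour(B -> A) -> (A=5 B=6)
Step 7: empty(B) -> (A=5 B=0)
Step 8: fill(B) -> (A=5 B=11)
Step 9: empty(B) -> (A=5 B=0)
Step 10: fill(B) -> (A=5 B=11)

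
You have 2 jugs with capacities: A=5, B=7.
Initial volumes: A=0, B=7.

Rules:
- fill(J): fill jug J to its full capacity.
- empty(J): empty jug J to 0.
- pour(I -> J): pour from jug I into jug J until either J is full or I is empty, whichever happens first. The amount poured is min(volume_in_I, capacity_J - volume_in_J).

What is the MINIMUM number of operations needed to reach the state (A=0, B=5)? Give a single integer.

Answer: 3

Derivation:
BFS from (A=0, B=7). One shortest path:
  1. fill(A) -> (A=5 B=7)
  2. empty(B) -> (A=5 B=0)
  3. pour(A -> B) -> (A=0 B=5)
Reached target in 3 moves.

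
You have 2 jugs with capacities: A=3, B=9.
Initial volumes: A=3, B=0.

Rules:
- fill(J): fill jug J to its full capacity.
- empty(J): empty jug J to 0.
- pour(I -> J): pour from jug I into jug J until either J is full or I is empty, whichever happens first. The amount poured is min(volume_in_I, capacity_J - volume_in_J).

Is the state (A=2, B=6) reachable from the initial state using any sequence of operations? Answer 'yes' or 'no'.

Answer: no

Derivation:
BFS explored all 8 reachable states.
Reachable set includes: (0,0), (0,3), (0,6), (0,9), (3,0), (3,3), (3,6), (3,9)
Target (A=2, B=6) not in reachable set → no.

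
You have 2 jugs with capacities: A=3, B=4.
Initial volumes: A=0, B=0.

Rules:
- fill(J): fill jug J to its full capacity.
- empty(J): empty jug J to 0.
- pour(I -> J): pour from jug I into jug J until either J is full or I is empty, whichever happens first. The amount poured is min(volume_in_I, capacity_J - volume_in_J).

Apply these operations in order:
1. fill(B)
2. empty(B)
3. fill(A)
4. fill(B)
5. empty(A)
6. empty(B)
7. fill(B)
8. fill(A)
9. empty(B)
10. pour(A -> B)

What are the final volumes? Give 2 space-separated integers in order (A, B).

Step 1: fill(B) -> (A=0 B=4)
Step 2: empty(B) -> (A=0 B=0)
Step 3: fill(A) -> (A=3 B=0)
Step 4: fill(B) -> (A=3 B=4)
Step 5: empty(A) -> (A=0 B=4)
Step 6: empty(B) -> (A=0 B=0)
Step 7: fill(B) -> (A=0 B=4)
Step 8: fill(A) -> (A=3 B=4)
Step 9: empty(B) -> (A=3 B=0)
Step 10: pour(A -> B) -> (A=0 B=3)

Answer: 0 3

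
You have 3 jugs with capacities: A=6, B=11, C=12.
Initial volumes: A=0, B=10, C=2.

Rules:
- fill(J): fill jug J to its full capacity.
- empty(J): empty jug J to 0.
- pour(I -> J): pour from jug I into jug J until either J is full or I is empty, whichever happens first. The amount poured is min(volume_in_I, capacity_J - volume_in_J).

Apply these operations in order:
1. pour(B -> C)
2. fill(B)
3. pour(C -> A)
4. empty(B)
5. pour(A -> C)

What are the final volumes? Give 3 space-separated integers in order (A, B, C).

Answer: 0 0 12

Derivation:
Step 1: pour(B -> C) -> (A=0 B=0 C=12)
Step 2: fill(B) -> (A=0 B=11 C=12)
Step 3: pour(C -> A) -> (A=6 B=11 C=6)
Step 4: empty(B) -> (A=6 B=0 C=6)
Step 5: pour(A -> C) -> (A=0 B=0 C=12)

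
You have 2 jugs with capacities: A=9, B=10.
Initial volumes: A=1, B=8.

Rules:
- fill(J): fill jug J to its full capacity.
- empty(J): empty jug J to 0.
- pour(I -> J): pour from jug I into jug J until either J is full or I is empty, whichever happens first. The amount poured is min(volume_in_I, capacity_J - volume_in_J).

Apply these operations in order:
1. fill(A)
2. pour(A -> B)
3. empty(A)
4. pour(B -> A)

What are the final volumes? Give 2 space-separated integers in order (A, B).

Step 1: fill(A) -> (A=9 B=8)
Step 2: pour(A -> B) -> (A=7 B=10)
Step 3: empty(A) -> (A=0 B=10)
Step 4: pour(B -> A) -> (A=9 B=1)

Answer: 9 1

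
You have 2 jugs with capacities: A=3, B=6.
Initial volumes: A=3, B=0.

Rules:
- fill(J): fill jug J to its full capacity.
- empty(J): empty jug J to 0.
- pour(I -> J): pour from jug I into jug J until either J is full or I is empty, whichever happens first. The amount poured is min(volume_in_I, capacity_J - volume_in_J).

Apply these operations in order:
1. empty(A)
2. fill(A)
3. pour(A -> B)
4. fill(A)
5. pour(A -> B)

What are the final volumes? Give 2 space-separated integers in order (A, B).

Answer: 0 6

Derivation:
Step 1: empty(A) -> (A=0 B=0)
Step 2: fill(A) -> (A=3 B=0)
Step 3: pour(A -> B) -> (A=0 B=3)
Step 4: fill(A) -> (A=3 B=3)
Step 5: pour(A -> B) -> (A=0 B=6)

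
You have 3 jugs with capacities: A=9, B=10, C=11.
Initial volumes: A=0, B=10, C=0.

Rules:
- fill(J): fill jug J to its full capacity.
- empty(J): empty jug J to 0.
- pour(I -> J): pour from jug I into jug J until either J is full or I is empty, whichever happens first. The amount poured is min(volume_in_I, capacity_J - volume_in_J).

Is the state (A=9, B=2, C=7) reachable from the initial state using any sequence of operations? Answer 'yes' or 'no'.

Answer: yes

Derivation:
BFS from (A=0, B=10, C=0):
  1. fill(A) -> (A=9 B=10 C=0)
  2. pour(A -> C) -> (A=0 B=10 C=9)
  3. pour(B -> A) -> (A=9 B=1 C=9)
  4. pour(A -> C) -> (A=7 B=1 C=11)
  5. empty(C) -> (A=7 B=1 C=0)
  6. pour(A -> C) -> (A=0 B=1 C=7)
  7. pour(B -> A) -> (A=1 B=0 C=7)
  8. fill(B) -> (A=1 B=10 C=7)
  9. pour(B -> A) -> (A=9 B=2 C=7)
Target reached → yes.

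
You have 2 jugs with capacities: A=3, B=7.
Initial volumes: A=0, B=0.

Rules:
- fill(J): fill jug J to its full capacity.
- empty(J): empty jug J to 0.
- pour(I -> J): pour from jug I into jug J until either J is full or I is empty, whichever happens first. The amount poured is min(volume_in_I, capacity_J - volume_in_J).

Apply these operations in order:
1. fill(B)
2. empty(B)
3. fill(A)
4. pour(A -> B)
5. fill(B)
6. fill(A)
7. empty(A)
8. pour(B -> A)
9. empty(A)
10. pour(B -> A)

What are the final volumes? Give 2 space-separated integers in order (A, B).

Answer: 3 1

Derivation:
Step 1: fill(B) -> (A=0 B=7)
Step 2: empty(B) -> (A=0 B=0)
Step 3: fill(A) -> (A=3 B=0)
Step 4: pour(A -> B) -> (A=0 B=3)
Step 5: fill(B) -> (A=0 B=7)
Step 6: fill(A) -> (A=3 B=7)
Step 7: empty(A) -> (A=0 B=7)
Step 8: pour(B -> A) -> (A=3 B=4)
Step 9: empty(A) -> (A=0 B=4)
Step 10: pour(B -> A) -> (A=3 B=1)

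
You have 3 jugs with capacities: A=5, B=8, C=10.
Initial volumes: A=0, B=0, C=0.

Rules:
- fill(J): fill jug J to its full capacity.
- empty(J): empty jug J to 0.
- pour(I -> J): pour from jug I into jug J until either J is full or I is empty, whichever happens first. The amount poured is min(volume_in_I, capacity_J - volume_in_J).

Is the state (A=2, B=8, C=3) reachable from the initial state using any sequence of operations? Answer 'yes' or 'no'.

BFS from (A=0, B=0, C=0):
  1. fill(A) -> (A=5 B=0 C=0)
  2. fill(B) -> (A=5 B=8 C=0)
  3. pour(B -> C) -> (A=5 B=0 C=8)
  4. pour(A -> B) -> (A=0 B=5 C=8)
  5. pour(C -> A) -> (A=5 B=5 C=3)
  6. pour(A -> B) -> (A=2 B=8 C=3)
Target reached → yes.

Answer: yes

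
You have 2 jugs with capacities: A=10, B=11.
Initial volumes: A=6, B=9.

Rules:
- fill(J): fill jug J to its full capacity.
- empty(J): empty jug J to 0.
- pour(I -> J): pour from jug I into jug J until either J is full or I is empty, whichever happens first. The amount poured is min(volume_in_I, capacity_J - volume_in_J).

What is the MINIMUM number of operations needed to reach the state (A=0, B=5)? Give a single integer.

Answer: 2

Derivation:
BFS from (A=6, B=9). One shortest path:
  1. pour(B -> A) -> (A=10 B=5)
  2. empty(A) -> (A=0 B=5)
Reached target in 2 moves.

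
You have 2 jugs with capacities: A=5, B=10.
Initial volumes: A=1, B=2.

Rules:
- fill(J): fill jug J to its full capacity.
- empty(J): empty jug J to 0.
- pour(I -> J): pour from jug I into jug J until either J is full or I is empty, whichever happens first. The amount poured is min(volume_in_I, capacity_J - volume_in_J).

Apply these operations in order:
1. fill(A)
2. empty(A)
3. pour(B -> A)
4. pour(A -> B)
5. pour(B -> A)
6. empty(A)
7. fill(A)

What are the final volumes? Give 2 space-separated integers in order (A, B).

Answer: 5 0

Derivation:
Step 1: fill(A) -> (A=5 B=2)
Step 2: empty(A) -> (A=0 B=2)
Step 3: pour(B -> A) -> (A=2 B=0)
Step 4: pour(A -> B) -> (A=0 B=2)
Step 5: pour(B -> A) -> (A=2 B=0)
Step 6: empty(A) -> (A=0 B=0)
Step 7: fill(A) -> (A=5 B=0)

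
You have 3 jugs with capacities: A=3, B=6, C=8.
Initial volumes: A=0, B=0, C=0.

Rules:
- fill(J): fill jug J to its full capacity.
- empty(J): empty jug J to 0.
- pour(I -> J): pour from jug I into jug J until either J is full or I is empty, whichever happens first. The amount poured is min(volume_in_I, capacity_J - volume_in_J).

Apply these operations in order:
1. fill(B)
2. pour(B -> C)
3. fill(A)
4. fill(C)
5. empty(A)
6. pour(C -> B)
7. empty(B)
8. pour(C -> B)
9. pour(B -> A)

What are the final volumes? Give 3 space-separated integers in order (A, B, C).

Answer: 2 0 0

Derivation:
Step 1: fill(B) -> (A=0 B=6 C=0)
Step 2: pour(B -> C) -> (A=0 B=0 C=6)
Step 3: fill(A) -> (A=3 B=0 C=6)
Step 4: fill(C) -> (A=3 B=0 C=8)
Step 5: empty(A) -> (A=0 B=0 C=8)
Step 6: pour(C -> B) -> (A=0 B=6 C=2)
Step 7: empty(B) -> (A=0 B=0 C=2)
Step 8: pour(C -> B) -> (A=0 B=2 C=0)
Step 9: pour(B -> A) -> (A=2 B=0 C=0)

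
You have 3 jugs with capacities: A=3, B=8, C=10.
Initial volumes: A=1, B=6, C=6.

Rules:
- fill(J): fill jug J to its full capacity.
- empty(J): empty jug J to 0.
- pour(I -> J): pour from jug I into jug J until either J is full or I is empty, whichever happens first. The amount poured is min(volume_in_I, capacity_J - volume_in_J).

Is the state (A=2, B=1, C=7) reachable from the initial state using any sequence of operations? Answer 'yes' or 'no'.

BFS explored all 271 reachable states.
Reachable set includes: (0,0,0), (0,0,1), (0,0,2), (0,0,3), (0,0,4), (0,0,5), (0,0,6), (0,0,7), (0,0,8), (0,0,9), (0,0,10), (0,1,0) ...
Target (A=2, B=1, C=7) not in reachable set → no.

Answer: no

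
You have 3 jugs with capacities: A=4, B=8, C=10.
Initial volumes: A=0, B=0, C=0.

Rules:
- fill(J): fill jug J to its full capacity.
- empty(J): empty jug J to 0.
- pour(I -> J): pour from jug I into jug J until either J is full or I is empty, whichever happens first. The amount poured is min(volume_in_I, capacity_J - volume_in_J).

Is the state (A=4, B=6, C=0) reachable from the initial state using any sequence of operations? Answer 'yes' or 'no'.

BFS from (A=0, B=0, C=0):
  1. fill(C) -> (A=0 B=0 C=10)
  2. pour(C -> A) -> (A=4 B=0 C=6)
  3. pour(C -> B) -> (A=4 B=6 C=0)
Target reached → yes.

Answer: yes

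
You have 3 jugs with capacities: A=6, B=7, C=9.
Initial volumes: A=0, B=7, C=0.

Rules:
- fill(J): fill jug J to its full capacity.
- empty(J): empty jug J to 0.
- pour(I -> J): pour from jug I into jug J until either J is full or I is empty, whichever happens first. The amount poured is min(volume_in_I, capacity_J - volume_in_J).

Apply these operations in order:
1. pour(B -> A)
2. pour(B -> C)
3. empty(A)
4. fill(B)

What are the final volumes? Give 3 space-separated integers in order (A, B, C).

Answer: 0 7 1

Derivation:
Step 1: pour(B -> A) -> (A=6 B=1 C=0)
Step 2: pour(B -> C) -> (A=6 B=0 C=1)
Step 3: empty(A) -> (A=0 B=0 C=1)
Step 4: fill(B) -> (A=0 B=7 C=1)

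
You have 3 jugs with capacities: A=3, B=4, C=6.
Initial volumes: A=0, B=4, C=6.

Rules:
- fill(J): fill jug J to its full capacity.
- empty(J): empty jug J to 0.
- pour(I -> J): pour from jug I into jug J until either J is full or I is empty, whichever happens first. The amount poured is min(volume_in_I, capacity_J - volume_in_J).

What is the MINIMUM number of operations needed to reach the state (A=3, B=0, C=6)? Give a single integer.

Answer: 2

Derivation:
BFS from (A=0, B=4, C=6). One shortest path:
  1. fill(A) -> (A=3 B=4 C=6)
  2. empty(B) -> (A=3 B=0 C=6)
Reached target in 2 moves.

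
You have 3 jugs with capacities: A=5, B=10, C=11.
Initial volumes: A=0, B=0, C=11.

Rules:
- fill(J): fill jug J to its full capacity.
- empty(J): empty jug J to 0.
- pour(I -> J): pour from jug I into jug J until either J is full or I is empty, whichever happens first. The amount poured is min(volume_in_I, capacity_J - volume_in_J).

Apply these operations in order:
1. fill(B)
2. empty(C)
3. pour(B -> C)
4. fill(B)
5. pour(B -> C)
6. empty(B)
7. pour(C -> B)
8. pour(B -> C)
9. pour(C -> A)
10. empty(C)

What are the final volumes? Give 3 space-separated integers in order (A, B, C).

Answer: 5 0 0

Derivation:
Step 1: fill(B) -> (A=0 B=10 C=11)
Step 2: empty(C) -> (A=0 B=10 C=0)
Step 3: pour(B -> C) -> (A=0 B=0 C=10)
Step 4: fill(B) -> (A=0 B=10 C=10)
Step 5: pour(B -> C) -> (A=0 B=9 C=11)
Step 6: empty(B) -> (A=0 B=0 C=11)
Step 7: pour(C -> B) -> (A=0 B=10 C=1)
Step 8: pour(B -> C) -> (A=0 B=0 C=11)
Step 9: pour(C -> A) -> (A=5 B=0 C=6)
Step 10: empty(C) -> (A=5 B=0 C=0)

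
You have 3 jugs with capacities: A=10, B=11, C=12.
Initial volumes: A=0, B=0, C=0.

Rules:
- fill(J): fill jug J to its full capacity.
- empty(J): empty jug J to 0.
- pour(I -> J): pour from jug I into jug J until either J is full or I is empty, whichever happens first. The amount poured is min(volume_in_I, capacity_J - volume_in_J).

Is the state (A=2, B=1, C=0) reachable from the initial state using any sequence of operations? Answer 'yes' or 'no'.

BFS from (A=0, B=0, C=0):
  1. fill(B) -> (A=0 B=11 C=0)
  2. fill(C) -> (A=0 B=11 C=12)
  3. pour(B -> A) -> (A=10 B=1 C=12)
  4. empty(A) -> (A=0 B=1 C=12)
  5. pour(C -> A) -> (A=10 B=1 C=2)
  6. empty(A) -> (A=0 B=1 C=2)
  7. pour(C -> A) -> (A=2 B=1 C=0)
Target reached → yes.

Answer: yes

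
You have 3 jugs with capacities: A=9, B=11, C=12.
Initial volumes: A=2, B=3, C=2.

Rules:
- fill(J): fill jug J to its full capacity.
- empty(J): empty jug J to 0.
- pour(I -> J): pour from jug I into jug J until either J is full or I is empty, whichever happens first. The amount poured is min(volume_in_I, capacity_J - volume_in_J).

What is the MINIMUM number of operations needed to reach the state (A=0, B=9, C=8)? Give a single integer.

BFS from (A=2, B=3, C=2). One shortest path:
  1. fill(C) -> (A=2 B=3 C=12)
  2. pour(B -> A) -> (A=5 B=0 C=12)
  3. pour(C -> A) -> (A=9 B=0 C=8)
  4. pour(A -> B) -> (A=0 B=9 C=8)
Reached target in 4 moves.

Answer: 4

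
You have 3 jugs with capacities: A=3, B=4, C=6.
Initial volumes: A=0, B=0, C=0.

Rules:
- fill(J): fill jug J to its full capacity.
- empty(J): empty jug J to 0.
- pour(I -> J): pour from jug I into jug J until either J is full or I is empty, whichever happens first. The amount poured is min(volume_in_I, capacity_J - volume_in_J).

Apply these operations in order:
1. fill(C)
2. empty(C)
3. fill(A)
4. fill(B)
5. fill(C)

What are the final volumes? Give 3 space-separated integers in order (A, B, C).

Answer: 3 4 6

Derivation:
Step 1: fill(C) -> (A=0 B=0 C=6)
Step 2: empty(C) -> (A=0 B=0 C=0)
Step 3: fill(A) -> (A=3 B=0 C=0)
Step 4: fill(B) -> (A=3 B=4 C=0)
Step 5: fill(C) -> (A=3 B=4 C=6)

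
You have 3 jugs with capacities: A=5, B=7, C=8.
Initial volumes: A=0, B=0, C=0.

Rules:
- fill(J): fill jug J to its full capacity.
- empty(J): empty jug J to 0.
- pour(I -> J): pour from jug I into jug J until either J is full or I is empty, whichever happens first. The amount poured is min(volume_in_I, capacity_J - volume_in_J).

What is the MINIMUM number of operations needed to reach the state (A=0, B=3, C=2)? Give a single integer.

Answer: 8

Derivation:
BFS from (A=0, B=0, C=0). One shortest path:
  1. fill(A) -> (A=5 B=0 C=0)
  2. fill(B) -> (A=5 B=7 C=0)
  3. pour(B -> C) -> (A=5 B=0 C=7)
  4. pour(A -> B) -> (A=0 B=5 C=7)
  5. pour(C -> A) -> (A=5 B=5 C=2)
  6. pour(A -> B) -> (A=3 B=7 C=2)
  7. empty(B) -> (A=3 B=0 C=2)
  8. pour(A -> B) -> (A=0 B=3 C=2)
Reached target in 8 moves.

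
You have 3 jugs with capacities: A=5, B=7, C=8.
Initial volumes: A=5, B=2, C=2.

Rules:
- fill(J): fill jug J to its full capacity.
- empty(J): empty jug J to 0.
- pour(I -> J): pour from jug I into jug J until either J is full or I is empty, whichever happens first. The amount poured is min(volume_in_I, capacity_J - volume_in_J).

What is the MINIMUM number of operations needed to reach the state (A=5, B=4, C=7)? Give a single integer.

BFS from (A=5, B=2, C=2). One shortest path:
  1. pour(A -> C) -> (A=0 B=2 C=7)
  2. pour(B -> A) -> (A=2 B=0 C=7)
  3. fill(B) -> (A=2 B=7 C=7)
  4. pour(B -> A) -> (A=5 B=4 C=7)
Reached target in 4 moves.

Answer: 4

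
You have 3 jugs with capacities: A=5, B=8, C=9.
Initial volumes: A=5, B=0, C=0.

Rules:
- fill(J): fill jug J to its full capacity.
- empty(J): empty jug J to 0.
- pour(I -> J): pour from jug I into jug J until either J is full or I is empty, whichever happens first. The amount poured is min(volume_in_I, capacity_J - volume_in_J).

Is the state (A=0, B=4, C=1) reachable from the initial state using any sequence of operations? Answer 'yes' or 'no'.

BFS from (A=5, B=0, C=0):
  1. fill(B) -> (A=5 B=8 C=0)
  2. pour(B -> C) -> (A=5 B=0 C=8)
  3. pour(A -> C) -> (A=4 B=0 C=9)
  4. pour(C -> B) -> (A=4 B=8 C=1)
  5. empty(B) -> (A=4 B=0 C=1)
  6. pour(A -> B) -> (A=0 B=4 C=1)
Target reached → yes.

Answer: yes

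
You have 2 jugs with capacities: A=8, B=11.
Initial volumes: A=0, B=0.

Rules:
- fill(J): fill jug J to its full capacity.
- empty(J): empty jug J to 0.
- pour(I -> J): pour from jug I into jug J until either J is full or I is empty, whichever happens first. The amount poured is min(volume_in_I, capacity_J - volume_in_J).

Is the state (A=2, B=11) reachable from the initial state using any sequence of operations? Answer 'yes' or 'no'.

Answer: yes

Derivation:
BFS from (A=0, B=0):
  1. fill(A) -> (A=8 B=0)
  2. pour(A -> B) -> (A=0 B=8)
  3. fill(A) -> (A=8 B=8)
  4. pour(A -> B) -> (A=5 B=11)
  5. empty(B) -> (A=5 B=0)
  6. pour(A -> B) -> (A=0 B=5)
  7. fill(A) -> (A=8 B=5)
  8. pour(A -> B) -> (A=2 B=11)
Target reached → yes.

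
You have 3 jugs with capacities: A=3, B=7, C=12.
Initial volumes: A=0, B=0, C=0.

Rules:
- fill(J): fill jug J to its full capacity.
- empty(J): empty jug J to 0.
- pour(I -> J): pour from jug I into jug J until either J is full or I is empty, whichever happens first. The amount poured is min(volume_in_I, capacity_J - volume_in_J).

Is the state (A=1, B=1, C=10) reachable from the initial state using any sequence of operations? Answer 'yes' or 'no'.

Answer: no

Derivation:
BFS explored all 284 reachable states.
Reachable set includes: (0,0,0), (0,0,1), (0,0,2), (0,0,3), (0,0,4), (0,0,5), (0,0,6), (0,0,7), (0,0,8), (0,0,9), (0,0,10), (0,0,11) ...
Target (A=1, B=1, C=10) not in reachable set → no.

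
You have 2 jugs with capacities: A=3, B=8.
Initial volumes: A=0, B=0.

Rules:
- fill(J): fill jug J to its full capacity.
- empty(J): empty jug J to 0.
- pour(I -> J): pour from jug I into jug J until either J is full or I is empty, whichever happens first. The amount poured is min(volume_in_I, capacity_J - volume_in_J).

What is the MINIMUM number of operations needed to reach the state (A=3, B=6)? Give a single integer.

BFS from (A=0, B=0). One shortest path:
  1. fill(A) -> (A=3 B=0)
  2. pour(A -> B) -> (A=0 B=3)
  3. fill(A) -> (A=3 B=3)
  4. pour(A -> B) -> (A=0 B=6)
  5. fill(A) -> (A=3 B=6)
Reached target in 5 moves.

Answer: 5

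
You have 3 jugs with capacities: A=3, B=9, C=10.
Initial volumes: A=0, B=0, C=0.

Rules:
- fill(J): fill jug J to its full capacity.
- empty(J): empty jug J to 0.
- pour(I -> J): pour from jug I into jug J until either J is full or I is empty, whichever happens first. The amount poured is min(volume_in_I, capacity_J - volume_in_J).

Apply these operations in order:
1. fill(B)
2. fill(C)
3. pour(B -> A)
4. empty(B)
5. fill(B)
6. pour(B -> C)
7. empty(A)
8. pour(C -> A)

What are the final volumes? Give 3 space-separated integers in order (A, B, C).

Step 1: fill(B) -> (A=0 B=9 C=0)
Step 2: fill(C) -> (A=0 B=9 C=10)
Step 3: pour(B -> A) -> (A=3 B=6 C=10)
Step 4: empty(B) -> (A=3 B=0 C=10)
Step 5: fill(B) -> (A=3 B=9 C=10)
Step 6: pour(B -> C) -> (A=3 B=9 C=10)
Step 7: empty(A) -> (A=0 B=9 C=10)
Step 8: pour(C -> A) -> (A=3 B=9 C=7)

Answer: 3 9 7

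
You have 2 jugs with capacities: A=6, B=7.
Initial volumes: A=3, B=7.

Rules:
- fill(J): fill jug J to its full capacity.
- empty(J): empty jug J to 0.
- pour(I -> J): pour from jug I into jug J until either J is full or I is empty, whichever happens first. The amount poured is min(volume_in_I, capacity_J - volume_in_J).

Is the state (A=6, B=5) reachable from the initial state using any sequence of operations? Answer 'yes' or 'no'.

BFS from (A=3, B=7):
  1. pour(B -> A) -> (A=6 B=4)
  2. empty(A) -> (A=0 B=4)
  3. pour(B -> A) -> (A=4 B=0)
  4. fill(B) -> (A=4 B=7)
  5. pour(B -> A) -> (A=6 B=5)
Target reached → yes.

Answer: yes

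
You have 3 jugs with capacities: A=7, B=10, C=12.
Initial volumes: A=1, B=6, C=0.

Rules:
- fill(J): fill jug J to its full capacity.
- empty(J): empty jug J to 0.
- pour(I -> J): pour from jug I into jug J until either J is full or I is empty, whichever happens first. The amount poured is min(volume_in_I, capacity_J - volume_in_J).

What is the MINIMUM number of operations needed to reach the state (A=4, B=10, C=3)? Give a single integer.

Answer: 6

Derivation:
BFS from (A=1, B=6, C=0). One shortest path:
  1. fill(A) -> (A=7 B=6 C=0)
  2. fill(B) -> (A=7 B=10 C=0)
  3. pour(B -> C) -> (A=7 B=0 C=10)
  4. pour(A -> B) -> (A=0 B=7 C=10)
  5. pour(C -> A) -> (A=7 B=7 C=3)
  6. pour(A -> B) -> (A=4 B=10 C=3)
Reached target in 6 moves.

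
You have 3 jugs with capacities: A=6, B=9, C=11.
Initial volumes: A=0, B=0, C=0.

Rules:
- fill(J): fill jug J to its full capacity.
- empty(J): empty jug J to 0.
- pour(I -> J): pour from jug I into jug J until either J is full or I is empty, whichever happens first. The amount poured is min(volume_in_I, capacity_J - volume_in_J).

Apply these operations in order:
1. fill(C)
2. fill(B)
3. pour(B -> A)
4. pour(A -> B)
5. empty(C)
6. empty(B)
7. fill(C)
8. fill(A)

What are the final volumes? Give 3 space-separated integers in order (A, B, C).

Step 1: fill(C) -> (A=0 B=0 C=11)
Step 2: fill(B) -> (A=0 B=9 C=11)
Step 3: pour(B -> A) -> (A=6 B=3 C=11)
Step 4: pour(A -> B) -> (A=0 B=9 C=11)
Step 5: empty(C) -> (A=0 B=9 C=0)
Step 6: empty(B) -> (A=0 B=0 C=0)
Step 7: fill(C) -> (A=0 B=0 C=11)
Step 8: fill(A) -> (A=6 B=0 C=11)

Answer: 6 0 11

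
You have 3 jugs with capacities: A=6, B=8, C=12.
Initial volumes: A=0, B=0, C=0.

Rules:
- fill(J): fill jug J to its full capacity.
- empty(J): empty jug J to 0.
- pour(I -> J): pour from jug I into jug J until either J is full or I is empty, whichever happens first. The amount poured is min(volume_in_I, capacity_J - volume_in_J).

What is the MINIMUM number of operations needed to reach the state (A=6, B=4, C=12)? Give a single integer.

Answer: 5

Derivation:
BFS from (A=0, B=0, C=0). One shortest path:
  1. fill(A) -> (A=6 B=0 C=0)
  2. fill(B) -> (A=6 B=8 C=0)
  3. pour(B -> C) -> (A=6 B=0 C=8)
  4. fill(B) -> (A=6 B=8 C=8)
  5. pour(B -> C) -> (A=6 B=4 C=12)
Reached target in 5 moves.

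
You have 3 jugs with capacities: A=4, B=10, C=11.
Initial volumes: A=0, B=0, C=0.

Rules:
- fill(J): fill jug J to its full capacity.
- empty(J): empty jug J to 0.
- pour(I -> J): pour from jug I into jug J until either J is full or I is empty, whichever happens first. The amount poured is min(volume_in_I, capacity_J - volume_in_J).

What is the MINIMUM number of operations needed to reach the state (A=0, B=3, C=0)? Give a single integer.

BFS from (A=0, B=0, C=0). One shortest path:
  1. fill(A) -> (A=4 B=0 C=0)
  2. fill(B) -> (A=4 B=10 C=0)
  3. pour(A -> C) -> (A=0 B=10 C=4)
  4. pour(B -> C) -> (A=0 B=3 C=11)
  5. empty(C) -> (A=0 B=3 C=0)
Reached target in 5 moves.

Answer: 5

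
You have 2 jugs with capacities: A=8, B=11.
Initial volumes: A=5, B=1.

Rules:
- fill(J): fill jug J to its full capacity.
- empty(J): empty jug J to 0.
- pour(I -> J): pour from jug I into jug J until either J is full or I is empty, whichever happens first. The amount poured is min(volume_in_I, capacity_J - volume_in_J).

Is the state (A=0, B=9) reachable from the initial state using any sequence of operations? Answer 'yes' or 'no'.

BFS from (A=5, B=1):
  1. fill(A) -> (A=8 B=1)
  2. pour(A -> B) -> (A=0 B=9)
Target reached → yes.

Answer: yes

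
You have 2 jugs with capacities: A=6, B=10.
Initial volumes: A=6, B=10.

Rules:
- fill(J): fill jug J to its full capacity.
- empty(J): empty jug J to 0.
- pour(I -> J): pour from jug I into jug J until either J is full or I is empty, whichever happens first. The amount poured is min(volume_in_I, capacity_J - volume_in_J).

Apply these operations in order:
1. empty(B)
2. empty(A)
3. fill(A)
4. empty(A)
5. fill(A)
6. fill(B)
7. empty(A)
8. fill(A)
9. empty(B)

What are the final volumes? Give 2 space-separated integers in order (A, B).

Step 1: empty(B) -> (A=6 B=0)
Step 2: empty(A) -> (A=0 B=0)
Step 3: fill(A) -> (A=6 B=0)
Step 4: empty(A) -> (A=0 B=0)
Step 5: fill(A) -> (A=6 B=0)
Step 6: fill(B) -> (A=6 B=10)
Step 7: empty(A) -> (A=0 B=10)
Step 8: fill(A) -> (A=6 B=10)
Step 9: empty(B) -> (A=6 B=0)

Answer: 6 0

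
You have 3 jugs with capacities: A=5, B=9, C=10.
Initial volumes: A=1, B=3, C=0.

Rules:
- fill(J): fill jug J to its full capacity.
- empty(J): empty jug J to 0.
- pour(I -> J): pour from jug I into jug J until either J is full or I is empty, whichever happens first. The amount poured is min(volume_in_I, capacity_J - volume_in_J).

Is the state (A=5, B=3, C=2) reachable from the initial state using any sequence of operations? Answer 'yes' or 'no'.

Answer: yes

Derivation:
BFS from (A=1, B=3, C=0):
  1. pour(A -> C) -> (A=0 B=3 C=1)
  2. pour(B -> A) -> (A=3 B=0 C=1)
  3. pour(C -> B) -> (A=3 B=1 C=0)
  4. fill(C) -> (A=3 B=1 C=10)
  5. pour(C -> B) -> (A=3 B=9 C=2)
  6. empty(B) -> (A=3 B=0 C=2)
  7. pour(A -> B) -> (A=0 B=3 C=2)
  8. fill(A) -> (A=5 B=3 C=2)
Target reached → yes.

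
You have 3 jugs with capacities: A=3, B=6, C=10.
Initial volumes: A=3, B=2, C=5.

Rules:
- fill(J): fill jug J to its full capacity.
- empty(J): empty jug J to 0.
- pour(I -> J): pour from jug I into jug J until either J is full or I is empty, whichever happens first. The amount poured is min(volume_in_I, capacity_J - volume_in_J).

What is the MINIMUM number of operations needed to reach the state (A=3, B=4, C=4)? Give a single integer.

Answer: 6

Derivation:
BFS from (A=3, B=2, C=5). One shortest path:
  1. empty(A) -> (A=0 B=2 C=5)
  2. fill(B) -> (A=0 B=6 C=5)
  3. pour(B -> C) -> (A=0 B=1 C=10)
  4. pour(B -> A) -> (A=1 B=0 C=10)
  5. pour(C -> B) -> (A=1 B=6 C=4)
  6. pour(B -> A) -> (A=3 B=4 C=4)
Reached target in 6 moves.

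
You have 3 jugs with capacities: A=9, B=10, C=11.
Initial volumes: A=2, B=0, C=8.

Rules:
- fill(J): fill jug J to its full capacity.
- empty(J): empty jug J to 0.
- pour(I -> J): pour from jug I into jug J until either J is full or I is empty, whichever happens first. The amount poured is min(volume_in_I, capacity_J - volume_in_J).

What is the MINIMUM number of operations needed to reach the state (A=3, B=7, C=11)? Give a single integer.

Answer: 6

Derivation:
BFS from (A=2, B=0, C=8). One shortest path:
  1. fill(B) -> (A=2 B=10 C=8)
  2. pour(B -> A) -> (A=9 B=3 C=8)
  3. empty(A) -> (A=0 B=3 C=8)
  4. pour(B -> A) -> (A=3 B=0 C=8)
  5. fill(B) -> (A=3 B=10 C=8)
  6. pour(B -> C) -> (A=3 B=7 C=11)
Reached target in 6 moves.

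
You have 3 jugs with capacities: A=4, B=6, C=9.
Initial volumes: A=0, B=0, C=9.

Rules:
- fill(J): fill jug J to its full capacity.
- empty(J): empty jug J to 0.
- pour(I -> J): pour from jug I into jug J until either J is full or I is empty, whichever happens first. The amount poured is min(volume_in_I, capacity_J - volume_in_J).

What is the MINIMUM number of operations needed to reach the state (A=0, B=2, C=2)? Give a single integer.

Answer: 7

Derivation:
BFS from (A=0, B=0, C=9). One shortest path:
  1. fill(A) -> (A=4 B=0 C=9)
  2. pour(A -> B) -> (A=0 B=4 C=9)
  3. pour(C -> A) -> (A=4 B=4 C=5)
  4. pour(A -> B) -> (A=2 B=6 C=5)
  5. pour(B -> C) -> (A=2 B=2 C=9)
  6. empty(C) -> (A=2 B=2 C=0)
  7. pour(A -> C) -> (A=0 B=2 C=2)
Reached target in 7 moves.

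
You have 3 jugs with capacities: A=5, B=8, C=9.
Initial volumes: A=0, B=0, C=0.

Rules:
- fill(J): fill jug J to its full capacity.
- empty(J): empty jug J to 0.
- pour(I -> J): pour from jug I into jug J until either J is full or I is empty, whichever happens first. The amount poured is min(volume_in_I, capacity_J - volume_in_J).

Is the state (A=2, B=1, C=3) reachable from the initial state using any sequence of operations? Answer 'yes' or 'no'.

Answer: no

Derivation:
BFS explored all 316 reachable states.
Reachable set includes: (0,0,0), (0,0,1), (0,0,2), (0,0,3), (0,0,4), (0,0,5), (0,0,6), (0,0,7), (0,0,8), (0,0,9), (0,1,0), (0,1,1) ...
Target (A=2, B=1, C=3) not in reachable set → no.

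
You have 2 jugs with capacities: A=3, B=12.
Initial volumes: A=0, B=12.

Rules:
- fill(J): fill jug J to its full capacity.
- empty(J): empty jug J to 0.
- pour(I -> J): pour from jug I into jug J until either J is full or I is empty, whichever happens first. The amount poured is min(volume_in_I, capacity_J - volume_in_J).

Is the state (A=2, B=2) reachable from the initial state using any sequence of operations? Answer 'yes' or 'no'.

BFS explored all 10 reachable states.
Reachable set includes: (0,0), (0,3), (0,6), (0,9), (0,12), (3,0), (3,3), (3,6), (3,9), (3,12)
Target (A=2, B=2) not in reachable set → no.

Answer: no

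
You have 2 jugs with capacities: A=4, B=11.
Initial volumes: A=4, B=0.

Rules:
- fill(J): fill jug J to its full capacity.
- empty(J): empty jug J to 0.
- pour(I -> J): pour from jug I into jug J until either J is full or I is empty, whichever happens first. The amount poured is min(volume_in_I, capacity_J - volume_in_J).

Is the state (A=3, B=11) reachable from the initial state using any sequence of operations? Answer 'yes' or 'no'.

BFS from (A=4, B=0):
  1. empty(A) -> (A=0 B=0)
  2. fill(B) -> (A=0 B=11)
  3. pour(B -> A) -> (A=4 B=7)
  4. empty(A) -> (A=0 B=7)
  5. pour(B -> A) -> (A=4 B=3)
  6. empty(A) -> (A=0 B=3)
  7. pour(B -> A) -> (A=3 B=0)
  8. fill(B) -> (A=3 B=11)
Target reached → yes.

Answer: yes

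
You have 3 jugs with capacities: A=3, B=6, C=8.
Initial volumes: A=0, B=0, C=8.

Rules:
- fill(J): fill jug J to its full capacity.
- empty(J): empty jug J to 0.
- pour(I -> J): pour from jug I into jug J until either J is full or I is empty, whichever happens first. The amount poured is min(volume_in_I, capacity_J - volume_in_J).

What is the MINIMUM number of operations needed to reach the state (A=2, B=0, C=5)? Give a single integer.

BFS from (A=0, B=0, C=8). One shortest path:
  1. pour(C -> A) -> (A=3 B=0 C=5)
  2. empty(A) -> (A=0 B=0 C=5)
  3. pour(C -> B) -> (A=0 B=5 C=0)
  4. fill(C) -> (A=0 B=5 C=8)
  5. pour(C -> A) -> (A=3 B=5 C=5)
  6. pour(A -> B) -> (A=2 B=6 C=5)
  7. empty(B) -> (A=2 B=0 C=5)
Reached target in 7 moves.

Answer: 7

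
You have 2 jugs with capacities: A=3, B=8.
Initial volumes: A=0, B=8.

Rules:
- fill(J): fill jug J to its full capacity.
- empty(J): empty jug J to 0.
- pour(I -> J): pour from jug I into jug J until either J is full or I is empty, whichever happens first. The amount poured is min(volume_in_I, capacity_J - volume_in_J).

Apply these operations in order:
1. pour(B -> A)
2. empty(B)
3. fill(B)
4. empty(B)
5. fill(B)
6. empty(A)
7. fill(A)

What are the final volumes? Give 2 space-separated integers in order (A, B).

Step 1: pour(B -> A) -> (A=3 B=5)
Step 2: empty(B) -> (A=3 B=0)
Step 3: fill(B) -> (A=3 B=8)
Step 4: empty(B) -> (A=3 B=0)
Step 5: fill(B) -> (A=3 B=8)
Step 6: empty(A) -> (A=0 B=8)
Step 7: fill(A) -> (A=3 B=8)

Answer: 3 8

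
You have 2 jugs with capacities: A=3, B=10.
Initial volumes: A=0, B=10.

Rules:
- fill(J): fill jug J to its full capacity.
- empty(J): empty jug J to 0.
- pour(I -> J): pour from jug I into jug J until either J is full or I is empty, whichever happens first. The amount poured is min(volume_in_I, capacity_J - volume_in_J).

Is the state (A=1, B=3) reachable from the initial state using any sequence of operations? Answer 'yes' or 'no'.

BFS explored all 26 reachable states.
Reachable set includes: (0,0), (0,1), (0,2), (0,3), (0,4), (0,5), (0,6), (0,7), (0,8), (0,9), (0,10), (1,0) ...
Target (A=1, B=3) not in reachable set → no.

Answer: no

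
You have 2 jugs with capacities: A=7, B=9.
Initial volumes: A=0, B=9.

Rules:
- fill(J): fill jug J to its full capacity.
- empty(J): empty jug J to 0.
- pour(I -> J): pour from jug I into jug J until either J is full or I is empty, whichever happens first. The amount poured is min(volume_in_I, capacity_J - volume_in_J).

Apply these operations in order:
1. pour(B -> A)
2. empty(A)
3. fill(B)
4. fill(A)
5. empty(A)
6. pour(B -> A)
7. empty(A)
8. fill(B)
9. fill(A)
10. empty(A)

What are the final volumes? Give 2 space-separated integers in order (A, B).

Answer: 0 9

Derivation:
Step 1: pour(B -> A) -> (A=7 B=2)
Step 2: empty(A) -> (A=0 B=2)
Step 3: fill(B) -> (A=0 B=9)
Step 4: fill(A) -> (A=7 B=9)
Step 5: empty(A) -> (A=0 B=9)
Step 6: pour(B -> A) -> (A=7 B=2)
Step 7: empty(A) -> (A=0 B=2)
Step 8: fill(B) -> (A=0 B=9)
Step 9: fill(A) -> (A=7 B=9)
Step 10: empty(A) -> (A=0 B=9)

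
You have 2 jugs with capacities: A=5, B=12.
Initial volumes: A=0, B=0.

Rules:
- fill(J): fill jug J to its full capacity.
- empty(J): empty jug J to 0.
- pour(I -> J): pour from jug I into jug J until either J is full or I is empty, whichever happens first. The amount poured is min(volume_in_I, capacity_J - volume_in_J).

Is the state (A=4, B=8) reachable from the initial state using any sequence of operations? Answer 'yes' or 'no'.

Answer: no

Derivation:
BFS explored all 34 reachable states.
Reachable set includes: (0,0), (0,1), (0,2), (0,3), (0,4), (0,5), (0,6), (0,7), (0,8), (0,9), (0,10), (0,11) ...
Target (A=4, B=8) not in reachable set → no.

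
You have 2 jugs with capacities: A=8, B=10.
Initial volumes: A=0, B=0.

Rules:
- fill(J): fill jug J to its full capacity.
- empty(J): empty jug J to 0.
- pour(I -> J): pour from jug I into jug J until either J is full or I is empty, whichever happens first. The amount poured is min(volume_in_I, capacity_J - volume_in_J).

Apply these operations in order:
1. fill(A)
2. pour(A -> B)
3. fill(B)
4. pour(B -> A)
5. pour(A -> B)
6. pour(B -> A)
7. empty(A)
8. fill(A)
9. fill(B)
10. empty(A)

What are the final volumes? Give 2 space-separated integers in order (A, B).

Answer: 0 10

Derivation:
Step 1: fill(A) -> (A=8 B=0)
Step 2: pour(A -> B) -> (A=0 B=8)
Step 3: fill(B) -> (A=0 B=10)
Step 4: pour(B -> A) -> (A=8 B=2)
Step 5: pour(A -> B) -> (A=0 B=10)
Step 6: pour(B -> A) -> (A=8 B=2)
Step 7: empty(A) -> (A=0 B=2)
Step 8: fill(A) -> (A=8 B=2)
Step 9: fill(B) -> (A=8 B=10)
Step 10: empty(A) -> (A=0 B=10)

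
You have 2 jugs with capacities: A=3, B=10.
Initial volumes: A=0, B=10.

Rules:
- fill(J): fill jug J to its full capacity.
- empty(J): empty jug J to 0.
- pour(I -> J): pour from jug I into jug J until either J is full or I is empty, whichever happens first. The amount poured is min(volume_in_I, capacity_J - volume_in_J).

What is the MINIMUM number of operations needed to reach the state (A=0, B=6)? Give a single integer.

Answer: 5

Derivation:
BFS from (A=0, B=10). One shortest path:
  1. fill(A) -> (A=3 B=10)
  2. empty(B) -> (A=3 B=0)
  3. pour(A -> B) -> (A=0 B=3)
  4. fill(A) -> (A=3 B=3)
  5. pour(A -> B) -> (A=0 B=6)
Reached target in 5 moves.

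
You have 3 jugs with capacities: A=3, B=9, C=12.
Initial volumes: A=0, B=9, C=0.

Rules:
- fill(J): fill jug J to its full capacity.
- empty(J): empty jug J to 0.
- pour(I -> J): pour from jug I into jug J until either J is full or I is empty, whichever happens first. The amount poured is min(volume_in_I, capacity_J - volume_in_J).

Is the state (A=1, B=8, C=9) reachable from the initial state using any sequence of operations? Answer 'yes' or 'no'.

Answer: no

Derivation:
BFS explored all 40 reachable states.
Reachable set includes: (0,0,0), (0,0,3), (0,0,6), (0,0,9), (0,0,12), (0,3,0), (0,3,3), (0,3,6), (0,3,9), (0,3,12), (0,6,0), (0,6,3) ...
Target (A=1, B=8, C=9) not in reachable set → no.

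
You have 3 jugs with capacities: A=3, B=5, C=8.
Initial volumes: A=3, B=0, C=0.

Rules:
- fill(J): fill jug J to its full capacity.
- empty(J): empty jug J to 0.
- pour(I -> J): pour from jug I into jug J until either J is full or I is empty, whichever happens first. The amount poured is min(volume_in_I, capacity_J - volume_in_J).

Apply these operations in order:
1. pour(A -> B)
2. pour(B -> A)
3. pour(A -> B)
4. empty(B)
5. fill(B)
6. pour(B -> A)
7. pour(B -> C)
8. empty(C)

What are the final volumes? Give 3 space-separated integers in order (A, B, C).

Answer: 3 0 0

Derivation:
Step 1: pour(A -> B) -> (A=0 B=3 C=0)
Step 2: pour(B -> A) -> (A=3 B=0 C=0)
Step 3: pour(A -> B) -> (A=0 B=3 C=0)
Step 4: empty(B) -> (A=0 B=0 C=0)
Step 5: fill(B) -> (A=0 B=5 C=0)
Step 6: pour(B -> A) -> (A=3 B=2 C=0)
Step 7: pour(B -> C) -> (A=3 B=0 C=2)
Step 8: empty(C) -> (A=3 B=0 C=0)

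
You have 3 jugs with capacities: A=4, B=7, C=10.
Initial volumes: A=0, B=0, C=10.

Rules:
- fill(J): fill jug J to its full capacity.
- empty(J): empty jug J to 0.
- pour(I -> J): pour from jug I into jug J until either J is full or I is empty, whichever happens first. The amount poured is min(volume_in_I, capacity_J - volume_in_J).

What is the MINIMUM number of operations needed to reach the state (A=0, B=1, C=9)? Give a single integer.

Answer: 6

Derivation:
BFS from (A=0, B=0, C=10). One shortest path:
  1. pour(C -> A) -> (A=4 B=0 C=6)
  2. pour(A -> B) -> (A=0 B=4 C=6)
  3. pour(C -> A) -> (A=4 B=4 C=2)
  4. pour(A -> B) -> (A=1 B=7 C=2)
  5. pour(B -> C) -> (A=1 B=0 C=9)
  6. pour(A -> B) -> (A=0 B=1 C=9)
Reached target in 6 moves.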